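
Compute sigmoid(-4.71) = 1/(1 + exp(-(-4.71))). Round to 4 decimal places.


First, exp(4.7100) = 111.0522.
Then sigma(z) = 1/(1 + 111.0522) = 0.0089.

0.0089


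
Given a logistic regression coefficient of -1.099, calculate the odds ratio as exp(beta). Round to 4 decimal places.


exp(-1.099) = 0.3332.
So the odds ratio is 0.3332.

0.3332


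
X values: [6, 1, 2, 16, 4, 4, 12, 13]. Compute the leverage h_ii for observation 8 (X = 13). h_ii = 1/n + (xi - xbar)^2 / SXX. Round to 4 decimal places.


n = 8, xbar = 7.2500.
SXX = sum((xi - xbar)^2) = 221.5000.
h = 1/8 + (13 - 7.2500)^2 / 221.5000 = 0.2743.

0.2743


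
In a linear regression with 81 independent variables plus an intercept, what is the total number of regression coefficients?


Each predictor gets one coefficient, plus one intercept.
Total parameters = 81 + 1 = 82.

82


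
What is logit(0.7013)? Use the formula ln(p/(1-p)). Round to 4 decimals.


Compute the odds: 0.7013/0.2987 = 2.3478.
Take the natural log: ln(2.3478) = 0.8535.

0.8535


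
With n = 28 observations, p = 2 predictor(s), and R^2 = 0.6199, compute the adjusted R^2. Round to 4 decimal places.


Using the formula:
(1 - 0.6199) = 0.3801.
Multiply by 27/25: 0.3801 * 27 = 10.2627, then 10.2627 / 25 = 0.4105.
Adj R^2 = 1 - 0.4105 = 0.5895.

0.5895


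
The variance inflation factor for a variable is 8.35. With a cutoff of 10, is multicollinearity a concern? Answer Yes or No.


Compare VIF = 8.35 to the threshold of 10.
8.35 < 10, so the answer is No.

No


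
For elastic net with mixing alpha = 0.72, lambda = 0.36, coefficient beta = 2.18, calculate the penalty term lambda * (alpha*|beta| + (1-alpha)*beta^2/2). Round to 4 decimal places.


alpha * |beta| = 0.72 * 2.18 = 1.5696.
(1-alpha) * beta^2/2 = 0.28 * 4.7524/2 = 0.6653.
Total = 0.36 * (1.5696 + 0.6653) = 0.8046.

0.8046


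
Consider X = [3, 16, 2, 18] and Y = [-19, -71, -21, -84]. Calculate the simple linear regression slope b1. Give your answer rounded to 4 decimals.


First compute the means: xbar = 9.7500, ybar = -48.7500.
Then S_xx = sum((xi - xbar)^2) = 212.7500.
S_xy = sum((xi - xbar)(yi - ybar)) = -845.7500.
b1 = S_xy / S_xx = -845.7500 / 212.7500 = -3.9753.

-3.9753


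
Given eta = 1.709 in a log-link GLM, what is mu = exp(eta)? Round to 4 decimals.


Apply the inverse link:
mu = e^1.709 = 5.5234.

5.5234


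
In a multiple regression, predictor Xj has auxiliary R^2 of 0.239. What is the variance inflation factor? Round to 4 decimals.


Using VIF = 1/(1 - R^2_j):
1 - 0.239 = 0.761.
VIF = 1.3141.

1.3141


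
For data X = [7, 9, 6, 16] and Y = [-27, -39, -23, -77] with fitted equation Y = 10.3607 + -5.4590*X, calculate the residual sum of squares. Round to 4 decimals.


Compute predicted values, then residuals = yi - yhat_i.
Residuals: [0.8523, -0.2297, -0.6067, -0.0167].
SSres = sum(residual^2) = 1.1475.

1.1475


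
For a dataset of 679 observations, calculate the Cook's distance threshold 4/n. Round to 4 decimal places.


The threshold is 4/n.
4/679 = 0.0059.

0.0059


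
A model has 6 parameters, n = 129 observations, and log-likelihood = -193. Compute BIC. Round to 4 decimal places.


k * ln(n) = 6 * ln(129) = 6 * 4.859812 = 29.158872.
-2 * loglik = -2 * (-193) = 386.
BIC = 29.158872 + 386 = 415.158872, which rounds to 415.1589.

415.1589


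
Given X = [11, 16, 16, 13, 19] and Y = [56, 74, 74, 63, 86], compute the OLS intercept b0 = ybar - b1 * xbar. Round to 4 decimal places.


First find the slope: b1 = 3.7368.
Means: xbar = 15.0000, ybar = 70.6000.
b0 = ybar - b1 * xbar = 70.6000 - 3.7368 * 15.0000 = 14.5474.

14.5474


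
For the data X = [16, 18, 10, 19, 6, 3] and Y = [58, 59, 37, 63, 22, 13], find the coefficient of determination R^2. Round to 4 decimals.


After computing the OLS fit (b0=3.9459, b1=3.1712):
SSres = 19.4955, SStot = 2252.0000.
R^2 = 1 - 19.4955/2252.0000 = 0.9913.

0.9913


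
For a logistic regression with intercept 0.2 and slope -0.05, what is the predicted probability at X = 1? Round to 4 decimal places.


Compute z = 0.2 + (-0.05)(1) = 0.1500.
exp(-z) = 0.8607.
P = 1/(1 + 0.8607) = 0.5374.

0.5374


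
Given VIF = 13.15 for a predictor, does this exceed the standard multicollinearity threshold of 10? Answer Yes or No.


Check: VIF = 13.15 vs threshold = 10.
Since 13.15 >= 10, the answer is Yes.

Yes


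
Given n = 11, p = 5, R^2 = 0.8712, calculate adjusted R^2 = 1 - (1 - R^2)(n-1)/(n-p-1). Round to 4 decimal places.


Plug in: Adj R^2 = 1 - (1 - 0.8712) * 10/5.
= 1 - 0.1288 * 10/5
= 1 - 1.2880 / 5
= 1 - 0.2576 = 0.7424.

0.7424


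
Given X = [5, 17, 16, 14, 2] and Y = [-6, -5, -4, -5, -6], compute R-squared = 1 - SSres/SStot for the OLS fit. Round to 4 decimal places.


Fit the OLS line: b0 = -6.3448, b1 = 0.1060.
SSres = 0.7013.
SStot = 2.8000.
R^2 = 1 - 0.7013/2.8000 = 0.7495.

0.7495


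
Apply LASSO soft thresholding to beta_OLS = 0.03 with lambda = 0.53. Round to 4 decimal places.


Check: |0.03| = 0.03 vs lambda = 0.53.
Since |beta| <= lambda, the coefficient is set to 0.
Soft-thresholded coefficient = 0.0000.

0.0000


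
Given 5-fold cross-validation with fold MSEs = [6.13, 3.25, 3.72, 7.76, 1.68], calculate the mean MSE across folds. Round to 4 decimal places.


Sum of fold MSEs = 22.5400.
Average = 22.5400 / 5 = 4.5080.

4.5080


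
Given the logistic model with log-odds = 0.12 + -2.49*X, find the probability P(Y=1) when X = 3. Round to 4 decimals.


Linear predictor: z = 0.12 + -2.49 * 3 = -7.3500.
P = 1/(1 + exp(7.3500)) = 1/(1 + 1556.1965) = 0.0006.

0.0006


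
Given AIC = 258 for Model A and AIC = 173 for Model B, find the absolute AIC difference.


Absolute difference = |258 - 173| = 85.
The model with lower AIC (B) is preferred.

85


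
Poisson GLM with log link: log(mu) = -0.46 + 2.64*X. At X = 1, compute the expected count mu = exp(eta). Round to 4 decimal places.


Linear predictor: eta = -0.46 + (2.64)(1) = 2.1800.
Expected count: mu = exp(2.1800) = 8.8463.

8.8463


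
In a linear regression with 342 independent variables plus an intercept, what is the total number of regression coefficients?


Including the intercept, the model has 342 predictor coefficients + 1 intercept.
Total = 343.

343


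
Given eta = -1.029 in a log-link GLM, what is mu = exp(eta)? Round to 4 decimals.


Apply the inverse link:
mu = e^-1.029 = 0.3574.

0.3574


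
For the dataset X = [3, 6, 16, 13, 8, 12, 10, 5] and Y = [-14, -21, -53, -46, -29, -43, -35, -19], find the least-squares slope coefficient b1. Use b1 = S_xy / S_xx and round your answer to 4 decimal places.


First compute the means: xbar = 9.1250, ybar = -32.5000.
Then S_xx = sum((xi - xbar)^2) = 136.8750.
S_xy = sum((xi - xbar)(yi - ybar)) = -434.5000.
b1 = S_xy / S_xx = -434.5000 / 136.8750 = -3.1744.

-3.1744


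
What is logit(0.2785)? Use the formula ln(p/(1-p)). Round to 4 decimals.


The odds are p/(1-p) = 0.2785 / 0.7215 = 0.3860.
logit(p) = ln(0.3860) = -0.9519.

-0.9519


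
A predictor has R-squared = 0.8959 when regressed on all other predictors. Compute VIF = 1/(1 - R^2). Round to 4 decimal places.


Denominator: 1 - 0.8959 = 0.1041.
VIF = 1 / 0.1041 = 9.6061.

9.6061


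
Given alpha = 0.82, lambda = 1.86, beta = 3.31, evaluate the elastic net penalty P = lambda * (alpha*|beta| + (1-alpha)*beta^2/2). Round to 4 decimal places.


L1 component = 0.82 * |3.31| = 2.7142.
L2 component = 0.18 * 3.31^2 / 2 = 0.9860.
Penalty = 1.86 * (2.7142 + 0.9860) = 1.86 * 3.7002 = 6.8825.

6.8825


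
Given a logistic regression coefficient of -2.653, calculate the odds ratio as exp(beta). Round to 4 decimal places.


The odds ratio is computed as:
OR = e^(-2.653) = 0.0704.

0.0704


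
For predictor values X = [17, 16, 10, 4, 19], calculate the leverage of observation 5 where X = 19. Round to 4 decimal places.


Compute xbar = 13.2000 with n = 5 observations.
SXX = 150.8000.
Leverage = 1/5 + (19 - 13.2000)^2/150.8000 = 0.4231.

0.4231


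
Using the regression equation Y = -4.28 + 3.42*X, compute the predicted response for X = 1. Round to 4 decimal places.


Substitute X = 1 into the equation:
Y = -4.28 + 3.42 * 1 = -4.28 + 3.4200 = -0.8600.

-0.8600


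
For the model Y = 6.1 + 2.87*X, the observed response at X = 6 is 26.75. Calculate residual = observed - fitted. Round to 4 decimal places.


Fitted value at X = 6 is yhat = 6.1 + 2.87*6 = 23.3200.
Residual = 26.75 - 23.3200 = 3.4300.

3.4300


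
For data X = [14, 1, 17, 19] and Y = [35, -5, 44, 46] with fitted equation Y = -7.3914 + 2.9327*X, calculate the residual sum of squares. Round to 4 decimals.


Compute predicted values, then residuals = yi - yhat_i.
Residuals: [1.3336, -0.5413, 1.5355, -2.3299].
SSres = sum(residual^2) = 9.8577.

9.8577


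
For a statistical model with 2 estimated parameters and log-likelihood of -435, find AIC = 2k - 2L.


AIC = 2k - 2*loglik = 2(2) - 2(-435).
= 4 + 870 = 874.

874


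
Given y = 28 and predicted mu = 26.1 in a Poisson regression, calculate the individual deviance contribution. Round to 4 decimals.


y/mu = 28/26.1 = 1.072797 (approx.), and ln(28/26.1) = 0.070269.
y * ln(y/mu) = 28 * 0.070269 = 1.967532.
y - mu = 1.9.
D = 2 * (1.967532 - 1.9) = 0.135064, which rounds to 0.1351.

0.1351


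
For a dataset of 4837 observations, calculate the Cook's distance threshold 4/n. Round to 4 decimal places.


The threshold is 4/n.
4/4837 = 0.0008.

0.0008


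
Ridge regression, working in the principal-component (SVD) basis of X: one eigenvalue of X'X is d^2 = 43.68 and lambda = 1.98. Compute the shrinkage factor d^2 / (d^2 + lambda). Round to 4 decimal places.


Denominator = d^2 + lambda = 43.68 + 1.98 = 45.6600.
Shrinkage = 43.68 / 45.6600 = 0.9566.

0.9566


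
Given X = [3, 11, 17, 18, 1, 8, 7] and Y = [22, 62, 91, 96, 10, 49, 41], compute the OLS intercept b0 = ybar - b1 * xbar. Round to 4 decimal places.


First find the slope: b1 = 4.9994.
Means: xbar = 9.2857, ybar = 53.0000.
b0 = ybar - b1 * xbar = 53.0000 - 4.9994 * 9.2857 = 6.5767.

6.5767


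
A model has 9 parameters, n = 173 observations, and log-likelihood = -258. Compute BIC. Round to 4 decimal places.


ln(173) = 5.153292.
k * ln(n) = 9 * 5.153292 = 46.379628.
-2L = 516.
BIC = 46.379628 + 516 = 562.379628, which rounds to 562.3796.

562.3796


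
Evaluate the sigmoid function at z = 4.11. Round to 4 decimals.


First, exp(-4.1100) = 0.0164.
Then sigma(z) = 1/(1 + 0.0164) = 0.9839.

0.9839


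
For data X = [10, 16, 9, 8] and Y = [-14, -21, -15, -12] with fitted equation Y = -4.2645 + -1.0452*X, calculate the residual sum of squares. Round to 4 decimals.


Predicted values from Y = -4.2645 + -1.0452*X.
Residuals: [0.7165, -0.0123, -1.3287, 0.6261].
SSres = 2.6710.

2.6710


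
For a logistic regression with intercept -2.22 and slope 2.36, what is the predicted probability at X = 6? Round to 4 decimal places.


Linear predictor: z = -2.22 + 2.36 * 6 = 11.9400.
P = 1/(1 + exp(-11.9400)) = 1/(1 + 0.0000) = 1.0000.

1.0000


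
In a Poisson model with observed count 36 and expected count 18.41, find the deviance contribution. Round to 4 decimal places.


Compute y*ln(y/mu) = 36*ln(36/18.41) = 36*0.670625 = 24.142500.
y - mu = 17.59.
D = 2*(24.142500 - (17.59)) = 13.105000, which rounds to 13.1050.

13.1050


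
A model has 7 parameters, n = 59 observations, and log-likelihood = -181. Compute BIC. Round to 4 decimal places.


ln(59) = 4.077537.
k * ln(n) = 7 * 4.077537 = 28.542759.
-2L = 362.
BIC = 28.542759 + 362 = 390.542759, which rounds to 390.5428.

390.5428


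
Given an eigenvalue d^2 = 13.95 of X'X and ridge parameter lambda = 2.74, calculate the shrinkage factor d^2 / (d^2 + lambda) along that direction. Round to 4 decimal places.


Denominator = d^2 + lambda = 13.95 + 2.74 = 16.6900.
Shrinkage = 13.95 / 16.6900 = 0.8358.

0.8358


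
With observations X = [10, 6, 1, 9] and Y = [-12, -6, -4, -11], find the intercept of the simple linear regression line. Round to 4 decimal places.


The slope is b1 = -0.9082.
Sample means are xbar = 6.5000 and ybar = -8.2500.
Intercept: b0 = -8.2500 - (-0.9082)(6.5000) = -2.3469.

-2.3469


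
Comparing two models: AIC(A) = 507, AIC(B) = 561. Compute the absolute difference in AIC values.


Compute |507 - 561| = 54.
Model A has the smaller AIC.

54


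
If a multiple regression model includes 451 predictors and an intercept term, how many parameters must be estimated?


Total coefficients = number of predictors + 1 (for the intercept).
= 451 + 1 = 452.

452


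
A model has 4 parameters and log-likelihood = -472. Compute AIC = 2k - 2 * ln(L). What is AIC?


Compute:
2k = 2*4 = 8.
-2*loglik = -2*(-472) = 944.
AIC = 8 + 944 = 952.

952


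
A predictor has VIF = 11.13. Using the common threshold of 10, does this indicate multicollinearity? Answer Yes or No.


Compare VIF = 11.13 to the threshold of 10.
11.13 >= 10, so the answer is Yes.

Yes


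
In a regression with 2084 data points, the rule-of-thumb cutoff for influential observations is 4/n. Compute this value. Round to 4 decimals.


Using the rule of thumb:
Threshold = 4 / 2084 = 0.0019.

0.0019


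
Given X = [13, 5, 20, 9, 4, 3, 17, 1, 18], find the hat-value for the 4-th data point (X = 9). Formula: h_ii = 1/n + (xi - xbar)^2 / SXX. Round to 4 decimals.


n = 9, xbar = 10.0000.
SXX = sum((xi - xbar)^2) = 414.0000.
h = 1/9 + (9 - 10.0000)^2 / 414.0000 = 0.1135.

0.1135


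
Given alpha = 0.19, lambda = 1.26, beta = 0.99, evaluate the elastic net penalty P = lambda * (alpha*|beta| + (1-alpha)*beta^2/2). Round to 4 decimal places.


alpha * |beta| = 0.19 * 0.99 = 0.1881.
(1-alpha) * beta^2/2 = 0.81 * 0.9801/2 = 0.3969.
Total = 1.26 * (0.1881 + 0.3969) = 0.7372.

0.7372


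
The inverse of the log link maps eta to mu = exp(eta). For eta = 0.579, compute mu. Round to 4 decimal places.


Apply the inverse link:
mu = e^0.579 = 1.7843.

1.7843


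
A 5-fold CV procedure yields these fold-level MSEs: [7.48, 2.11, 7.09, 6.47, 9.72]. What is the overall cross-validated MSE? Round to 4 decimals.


Sum of fold MSEs = 32.8700.
Average = 32.8700 / 5 = 6.5740.

6.5740


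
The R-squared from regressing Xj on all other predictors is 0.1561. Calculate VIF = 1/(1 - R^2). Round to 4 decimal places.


Using VIF = 1/(1 - R^2_j):
1 - 0.1561 = 0.8439.
VIF = 1.1850.

1.1850


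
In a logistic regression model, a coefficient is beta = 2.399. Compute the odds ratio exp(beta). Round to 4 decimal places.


exp(2.399) = 11.0122.
So the odds ratio is 11.0122.

11.0122


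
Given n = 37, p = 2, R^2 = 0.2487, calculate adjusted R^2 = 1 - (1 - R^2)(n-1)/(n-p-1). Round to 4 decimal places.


Adjusted R^2 = 1 - (1 - R^2) * (n-1)/(n-p-1).
(1 - R^2) = 0.7513.
(n-1)/(n-p-1) = 36/34.
(1 - R^2) * (n-1) = 0.7513 * 36 = 27.0468.
Divide by (n-p-1): 27.0468 / 34 = 0.7955.
Adj R^2 = 1 - 0.7955 = 0.2045.

0.2045


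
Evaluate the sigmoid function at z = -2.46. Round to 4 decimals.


Compute exp(2.4600) = 11.7048.
Sigmoid = 1 / (1 + 11.7048) = 1 / 12.7048 = 0.0787.

0.0787


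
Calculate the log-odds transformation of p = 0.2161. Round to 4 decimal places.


1 - p = 0.7839.
p/(1-p) = 0.2757.
logit = ln(0.2757) = -1.2885.

-1.2885


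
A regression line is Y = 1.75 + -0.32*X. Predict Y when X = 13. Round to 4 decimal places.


Substitute X = 13 into the equation:
Y = 1.75 + -0.32 * 13 = 1.75 + -4.1600 = -2.4100.

-2.4100


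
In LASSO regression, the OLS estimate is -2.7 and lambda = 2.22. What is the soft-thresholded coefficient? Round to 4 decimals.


|beta_OLS| = 2.7.
lambda = 2.22.
Since |beta| > lambda, coefficient = sign(beta)*(|beta| - lambda) = -0.4800.
Result = -0.4800.

-0.4800


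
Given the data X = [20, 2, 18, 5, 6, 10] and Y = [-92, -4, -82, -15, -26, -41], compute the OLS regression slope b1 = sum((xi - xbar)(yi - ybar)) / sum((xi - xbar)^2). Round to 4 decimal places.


The sample means are xbar = 10.1667 and ybar = -43.3333.
Compute S_xx = 268.8333 and S_xy = -1321.6667.
Slope b1 = S_xy / S_xx = -1321.6667 / 268.8333 = -4.9163.

-4.9163


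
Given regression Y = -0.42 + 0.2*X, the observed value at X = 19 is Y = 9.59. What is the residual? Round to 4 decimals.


Predicted = -0.42 + 0.2 * 19 = 3.3800.
Residual = 9.59 - 3.3800 = 6.2100.

6.2100


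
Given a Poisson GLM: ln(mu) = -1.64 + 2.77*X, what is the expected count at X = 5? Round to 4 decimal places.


Compute eta = -1.64 + 2.77 * 5 = 12.2100.
Apply inverse link: mu = e^12.2100 = 200787.0153.

200787.0153


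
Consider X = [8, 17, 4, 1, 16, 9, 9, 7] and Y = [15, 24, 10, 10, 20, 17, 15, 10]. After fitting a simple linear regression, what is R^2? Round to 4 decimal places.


Fit the OLS line: b0 = 7.3118, b1 = 0.8804.
SSres = 24.5390.
SStot = 184.8750.
R^2 = 1 - 24.5390/184.8750 = 0.8673.

0.8673


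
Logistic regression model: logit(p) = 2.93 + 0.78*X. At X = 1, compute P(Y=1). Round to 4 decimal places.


Linear predictor: z = 2.93 + 0.78 * 1 = 3.7100.
P = 1/(1 + exp(-3.7100)) = 1/(1 + 0.0245) = 0.9761.

0.9761


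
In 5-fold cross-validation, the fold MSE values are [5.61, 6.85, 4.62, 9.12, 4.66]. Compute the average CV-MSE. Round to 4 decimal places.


Add all fold MSEs: 30.8600.
Divide by k = 5: 30.8600/5 = 6.1720.

6.1720


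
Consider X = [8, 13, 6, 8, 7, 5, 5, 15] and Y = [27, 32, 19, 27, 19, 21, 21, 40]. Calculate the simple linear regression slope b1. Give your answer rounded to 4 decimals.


The sample means are xbar = 8.3750 and ybar = 25.7500.
Compute S_xx = 95.8750 and S_xy = 179.7500.
Slope b1 = S_xy / S_xx = 179.7500 / 95.8750 = 1.8748.

1.8748


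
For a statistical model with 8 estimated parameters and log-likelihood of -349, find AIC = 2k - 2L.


AIC = 2k - 2*loglik = 2(8) - 2(-349).
= 16 + 698 = 714.

714


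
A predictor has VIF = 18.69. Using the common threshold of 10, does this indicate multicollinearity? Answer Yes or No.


The threshold is 10.
VIF = 18.69 is >= 10.
Multicollinearity indication: Yes.

Yes


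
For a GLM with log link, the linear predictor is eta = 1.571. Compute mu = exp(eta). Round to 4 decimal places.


The inverse log link gives:
mu = exp(1.571) = 4.8115.

4.8115


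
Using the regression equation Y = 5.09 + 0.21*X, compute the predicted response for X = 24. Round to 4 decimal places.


Predicted value:
Y = 5.09 + (0.21)(24) = 5.09 + 5.0400 = 10.1300.

10.1300


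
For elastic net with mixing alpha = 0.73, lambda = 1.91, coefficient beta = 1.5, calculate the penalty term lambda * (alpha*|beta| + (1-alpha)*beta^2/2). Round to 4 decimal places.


Compute:
L1 = 0.73 * 1.5 = 1.0950.
L2 = 0.27 * 1.5^2 / 2 = 0.3038.
Penalty = 1.91 * (1.0950 + 0.3038) = 2.6716.

2.6716


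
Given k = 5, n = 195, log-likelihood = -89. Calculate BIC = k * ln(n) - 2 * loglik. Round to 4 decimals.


ln(195) = 5.273000.
k * ln(n) = 5 * 5.273000 = 26.365000.
-2L = 178.
BIC = 26.365000 + 178 = 204.365000, which rounds to 204.3650.

204.3650


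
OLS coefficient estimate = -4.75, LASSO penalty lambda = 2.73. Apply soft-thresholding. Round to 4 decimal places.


|beta_OLS| = 4.75.
lambda = 2.73.
Since |beta| > lambda, coefficient = sign(beta)*(|beta| - lambda) = -2.0200.
Result = -2.0200.

-2.0200


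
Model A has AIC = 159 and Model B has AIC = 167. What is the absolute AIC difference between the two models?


Absolute difference = |159 - 167| = 8.
The model with lower AIC (A) is preferred.

8


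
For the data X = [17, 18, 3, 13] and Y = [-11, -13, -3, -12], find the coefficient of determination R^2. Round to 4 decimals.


Fit the OLS line: b0 = -1.7105, b1 = -0.6306.
SSres = 6.7886.
SStot = 62.7500.
R^2 = 1 - 6.7886/62.7500 = 0.8918.

0.8918


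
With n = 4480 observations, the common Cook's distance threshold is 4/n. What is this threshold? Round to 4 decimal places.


The threshold is 4/n.
4/4480 = 0.0009.

0.0009


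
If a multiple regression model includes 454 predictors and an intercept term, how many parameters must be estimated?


Total coefficients = number of predictors + 1 (for the intercept).
= 454 + 1 = 455.

455


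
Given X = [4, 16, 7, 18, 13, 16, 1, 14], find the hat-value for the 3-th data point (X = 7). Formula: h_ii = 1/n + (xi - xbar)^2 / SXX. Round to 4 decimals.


Mean of X: xbar = 11.1250.
SXX = 276.8750.
For X = 7: h = 1/8 + (7 - 11.1250)^2/276.8750 = 0.1865.

0.1865


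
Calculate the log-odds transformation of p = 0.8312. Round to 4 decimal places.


1 - p = 0.1688.
p/(1-p) = 4.9242.
logit = ln(4.9242) = 1.5942.

1.5942


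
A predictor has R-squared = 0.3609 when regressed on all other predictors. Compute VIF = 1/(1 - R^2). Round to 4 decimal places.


Denominator: 1 - 0.3609 = 0.6391.
VIF = 1 / 0.6391 = 1.5647.

1.5647


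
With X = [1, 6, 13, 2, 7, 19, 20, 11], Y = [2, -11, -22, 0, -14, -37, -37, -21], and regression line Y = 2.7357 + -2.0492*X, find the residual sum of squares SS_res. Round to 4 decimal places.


Predicted values from Y = 2.7357 + -2.0492*X.
Residuals: [1.3135, -1.4405, 1.9039, 1.3627, -2.3913, -0.8009, 1.2483, -1.1945].
SSres = 18.6269.

18.6269


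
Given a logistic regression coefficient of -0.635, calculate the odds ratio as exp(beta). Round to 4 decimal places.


exp(-0.635) = 0.5299.
So the odds ratio is 0.5299.

0.5299


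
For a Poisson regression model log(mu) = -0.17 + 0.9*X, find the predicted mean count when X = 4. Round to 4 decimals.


Compute eta = -0.17 + 0.9 * 4 = 3.4300.
Apply inverse link: mu = e^3.4300 = 30.8766.

30.8766


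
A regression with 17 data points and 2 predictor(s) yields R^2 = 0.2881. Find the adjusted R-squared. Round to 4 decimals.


Adjusted R^2 = 1 - (1 - R^2) * (n-1)/(n-p-1).
(1 - R^2) = 0.7119.
(n-1)/(n-p-1) = 16/14.
(1 - R^2) * (n-1) = 0.7119 * 16 = 11.3904.
Divide by (n-p-1): 11.3904 / 14 = 0.8136.
Adj R^2 = 1 - 0.8136 = 0.1864.

0.1864


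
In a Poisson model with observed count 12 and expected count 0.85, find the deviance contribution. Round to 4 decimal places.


First: ln(12/0.85) = 2.647426.
Then: 12 * 2.647426 = 31.769112.
y - mu = 12 - 0.85 = 11.15.
D = 2(31.769112 - 11.15) = 41.238224, which rounds to 41.2382.

41.2382


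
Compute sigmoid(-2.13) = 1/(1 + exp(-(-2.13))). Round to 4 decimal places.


First, exp(2.1300) = 8.4149.
Then sigma(z) = 1/(1 + 8.4149) = 0.1062.

0.1062


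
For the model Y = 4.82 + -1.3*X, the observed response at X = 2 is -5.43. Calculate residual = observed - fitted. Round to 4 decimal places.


Compute yhat = 4.82 + (-1.3)(2) = 2.2200.
Residual = actual - predicted = -5.43 - 2.2200 = -7.6500.

-7.6500


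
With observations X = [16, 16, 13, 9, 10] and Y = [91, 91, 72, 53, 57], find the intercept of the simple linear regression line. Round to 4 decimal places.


First find the slope: b1 = 5.5093.
Means: xbar = 12.8000, ybar = 72.8000.
b0 = ybar - b1 * xbar = 72.8000 - 5.5093 * 12.8000 = 2.2804.

2.2804


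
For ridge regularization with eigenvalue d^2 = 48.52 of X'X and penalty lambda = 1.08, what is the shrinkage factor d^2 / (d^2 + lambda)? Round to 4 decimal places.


Denominator = d^2 + lambda = 48.52 + 1.08 = 49.6000.
Shrinkage = 48.52 / 49.6000 = 0.9782.

0.9782


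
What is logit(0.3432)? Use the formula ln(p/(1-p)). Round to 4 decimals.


1 - p = 0.6568.
p/(1-p) = 0.5225.
logit = ln(0.5225) = -0.6491.

-0.6491


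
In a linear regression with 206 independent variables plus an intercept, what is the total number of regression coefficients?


Including the intercept, the model has 206 predictor coefficients + 1 intercept.
Total = 207.

207


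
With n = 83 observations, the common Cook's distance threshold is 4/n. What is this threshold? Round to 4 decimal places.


Using the rule of thumb:
Threshold = 4 / 83 = 0.0482.

0.0482


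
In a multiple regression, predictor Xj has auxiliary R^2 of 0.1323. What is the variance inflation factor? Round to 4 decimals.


Using VIF = 1/(1 - R^2_j):
1 - 0.1323 = 0.8677.
VIF = 1.1525.

1.1525


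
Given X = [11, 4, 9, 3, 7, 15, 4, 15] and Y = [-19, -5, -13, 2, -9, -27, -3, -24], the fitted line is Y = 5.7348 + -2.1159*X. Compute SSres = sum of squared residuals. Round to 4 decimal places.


Predicted values from Y = 5.7348 + -2.1159*X.
Residuals: [-1.4599, -2.2712, 0.3083, 2.6129, 0.0765, -0.9963, -0.2712, 2.0037].
SSres = 19.2988.

19.2988


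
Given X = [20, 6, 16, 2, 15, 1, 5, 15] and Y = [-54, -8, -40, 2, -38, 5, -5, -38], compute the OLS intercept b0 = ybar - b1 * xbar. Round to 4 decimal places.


The slope is b1 = -3.1290.
Sample means are xbar = 10.0000 and ybar = -22.0000.
Intercept: b0 = -22.0000 - (-3.1290)(10.0000) = 9.2903.

9.2903


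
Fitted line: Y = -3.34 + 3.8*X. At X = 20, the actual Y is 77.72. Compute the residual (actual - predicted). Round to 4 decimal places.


Fitted value at X = 20 is yhat = -3.34 + 3.8*20 = 72.6600.
Residual = 77.72 - 72.6600 = 5.0600.

5.0600


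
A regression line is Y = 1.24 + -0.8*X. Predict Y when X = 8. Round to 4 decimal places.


Plug X = 8 into Y = 1.24 + -0.8*X:
Y = 1.24 + -6.4000 = -5.1600.

-5.1600


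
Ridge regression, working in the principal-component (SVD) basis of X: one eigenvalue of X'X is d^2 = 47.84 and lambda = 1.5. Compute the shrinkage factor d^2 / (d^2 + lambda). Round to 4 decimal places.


Denominator = d^2 + lambda = 47.84 + 1.5 = 49.3400.
Shrinkage = 47.84 / 49.3400 = 0.9696.

0.9696


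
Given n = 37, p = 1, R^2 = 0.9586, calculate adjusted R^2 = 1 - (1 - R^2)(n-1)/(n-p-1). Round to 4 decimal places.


Plug in: Adj R^2 = 1 - (1 - 0.9586) * 36/35.
= 1 - 0.0414 * 36/35
= 1 - 1.4904 / 35
= 1 - 0.0426 = 0.9574.

0.9574


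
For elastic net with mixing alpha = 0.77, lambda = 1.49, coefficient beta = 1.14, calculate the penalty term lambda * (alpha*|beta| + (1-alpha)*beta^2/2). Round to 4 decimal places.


Compute:
L1 = 0.77 * 1.14 = 0.8778.
L2 = 0.23 * 1.14^2 / 2 = 0.1495.
Penalty = 1.49 * (0.8778 + 0.1495) = 1.5306.

1.5306


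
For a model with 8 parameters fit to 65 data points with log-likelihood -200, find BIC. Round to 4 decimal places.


ln(65) = 4.174387.
k * ln(n) = 8 * 4.174387 = 33.395096.
-2L = 400.
BIC = 33.395096 + 400 = 433.395096, which rounds to 433.3951.

433.3951


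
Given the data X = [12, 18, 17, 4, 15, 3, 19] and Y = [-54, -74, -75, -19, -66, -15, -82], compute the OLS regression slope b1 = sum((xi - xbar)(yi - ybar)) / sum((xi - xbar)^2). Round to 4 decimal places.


First compute the means: xbar = 12.5714, ybar = -55.0000.
Then S_xx = sum((xi - xbar)^2) = 261.7143.
S_xy = sum((xi - xbar)(yi - ybar)) = -1084.0000.
b1 = S_xy / S_xx = -1084.0000 / 261.7143 = -4.1419.

-4.1419


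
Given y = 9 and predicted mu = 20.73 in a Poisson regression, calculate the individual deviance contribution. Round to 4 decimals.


y/mu = 9/20.73 = 0.434153 (approx.), and ln(9/20.73) = -0.834357.
y * ln(y/mu) = 9 * -0.834357 = -7.509213.
y - mu = -11.73.
D = 2 * (-7.509213 - -11.73) = 8.441574, which rounds to 8.4416.

8.4416


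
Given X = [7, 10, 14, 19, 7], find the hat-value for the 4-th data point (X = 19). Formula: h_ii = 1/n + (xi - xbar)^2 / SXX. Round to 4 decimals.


n = 5, xbar = 11.4000.
SXX = sum((xi - xbar)^2) = 105.2000.
h = 1/5 + (19 - 11.4000)^2 / 105.2000 = 0.7490.

0.7490


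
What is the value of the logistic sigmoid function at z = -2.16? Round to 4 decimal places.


Compute exp(2.1600) = 8.6711.
Sigmoid = 1 / (1 + 8.6711) = 1 / 9.6711 = 0.1034.

0.1034


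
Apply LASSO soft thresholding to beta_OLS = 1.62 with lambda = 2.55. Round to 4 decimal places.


Check: |1.62| = 1.62 vs lambda = 2.55.
Since |beta| <= lambda, the coefficient is set to 0.
Soft-thresholded coefficient = 0.0000.

0.0000


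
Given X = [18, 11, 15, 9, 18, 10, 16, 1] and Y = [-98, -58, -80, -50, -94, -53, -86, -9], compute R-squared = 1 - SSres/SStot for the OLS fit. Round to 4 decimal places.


The fitted line is Y = -2.9773 + -5.1447*X.
SSres = 14.6523, SStot = 6142.0000.
R^2 = 1 - SSres/SStot = 0.9976.

0.9976


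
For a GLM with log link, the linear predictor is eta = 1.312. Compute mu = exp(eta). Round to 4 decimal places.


Apply the inverse link:
mu = e^1.312 = 3.7136.

3.7136


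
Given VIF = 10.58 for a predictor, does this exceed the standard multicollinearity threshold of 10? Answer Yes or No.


Compare VIF = 10.58 to the threshold of 10.
10.58 >= 10, so the answer is Yes.

Yes


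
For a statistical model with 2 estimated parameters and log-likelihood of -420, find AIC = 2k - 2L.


AIC = 2k - 2*loglik = 2(2) - 2(-420).
= 4 + 840 = 844.

844


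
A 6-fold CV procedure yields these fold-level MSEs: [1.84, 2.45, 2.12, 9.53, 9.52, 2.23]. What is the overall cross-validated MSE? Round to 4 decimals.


Total MSE across folds = 27.6900.
CV-MSE = 27.6900/6 = 4.6150.

4.6150


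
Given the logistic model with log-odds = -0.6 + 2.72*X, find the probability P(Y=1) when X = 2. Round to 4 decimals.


z = -0.6 + 2.72 * 2 = 4.8400.
Sigmoid: P = 1 / (1 + exp(-4.8400)) = 0.9922.

0.9922


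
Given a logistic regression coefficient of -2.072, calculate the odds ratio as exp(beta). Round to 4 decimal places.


The odds ratio is computed as:
OR = e^(-2.072) = 0.1259.

0.1259


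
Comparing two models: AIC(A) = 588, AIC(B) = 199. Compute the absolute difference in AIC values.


Absolute difference = |588 - 199| = 389.
The model with lower AIC (B) is preferred.

389


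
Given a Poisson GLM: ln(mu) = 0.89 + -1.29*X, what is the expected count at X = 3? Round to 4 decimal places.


eta = 0.89 + -1.29 * 3 = -2.9800.
mu = exp(-2.9800) = 0.0508.

0.0508


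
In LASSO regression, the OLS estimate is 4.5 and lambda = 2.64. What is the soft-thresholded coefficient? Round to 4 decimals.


|beta_OLS| = 4.5.
lambda = 2.64.
Since |beta| > lambda, coefficient = sign(beta)*(|beta| - lambda) = 1.8600.
Result = 1.8600.

1.8600


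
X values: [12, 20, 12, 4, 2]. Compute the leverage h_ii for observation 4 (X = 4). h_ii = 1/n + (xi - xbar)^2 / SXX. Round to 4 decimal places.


Mean of X: xbar = 10.0000.
SXX = 208.0000.
For X = 4: h = 1/5 + (4 - 10.0000)^2/208.0000 = 0.3731.

0.3731


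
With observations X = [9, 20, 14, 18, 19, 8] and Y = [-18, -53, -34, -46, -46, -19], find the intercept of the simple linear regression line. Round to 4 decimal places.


First find the slope: b1 = -2.8374.
Means: xbar = 14.6667, ybar = -36.0000.
b0 = ybar - b1 * xbar = -36.0000 - -2.8374 * 14.6667 = 5.6158.

5.6158


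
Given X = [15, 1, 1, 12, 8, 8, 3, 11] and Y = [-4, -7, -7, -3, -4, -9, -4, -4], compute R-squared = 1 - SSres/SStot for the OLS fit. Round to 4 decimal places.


Fit the OLS line: b0 = -6.7621, b1 = 0.2050.
SSres = 23.3501.
SStot = 31.5000.
R^2 = 1 - 23.3501/31.5000 = 0.2587.

0.2587


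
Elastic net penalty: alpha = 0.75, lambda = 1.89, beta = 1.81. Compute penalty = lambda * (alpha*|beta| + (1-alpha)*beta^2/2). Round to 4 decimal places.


alpha * |beta| = 0.75 * 1.81 = 1.3575.
(1-alpha) * beta^2/2 = 0.25 * 3.2761/2 = 0.4095.
Total = 1.89 * (1.3575 + 0.4095) = 3.3397.

3.3397


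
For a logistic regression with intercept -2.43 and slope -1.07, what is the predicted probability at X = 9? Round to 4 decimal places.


Compute z = -2.43 + (-1.07)(9) = -12.0600.
exp(-z) = 172818.9857.
P = 1/(1 + 172818.9857) = 0.0000.

0.0000


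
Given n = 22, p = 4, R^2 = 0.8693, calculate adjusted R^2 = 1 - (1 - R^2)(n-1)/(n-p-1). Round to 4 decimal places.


Plug in: Adj R^2 = 1 - (1 - 0.8693) * 21/17.
= 1 - 0.1307 * 21/17
= 1 - 2.7447 / 17
= 1 - 0.1615 = 0.8385.

0.8385


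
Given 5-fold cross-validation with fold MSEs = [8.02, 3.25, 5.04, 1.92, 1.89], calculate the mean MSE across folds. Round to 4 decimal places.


Sum of fold MSEs = 20.1200.
Average = 20.1200 / 5 = 4.0240.

4.0240


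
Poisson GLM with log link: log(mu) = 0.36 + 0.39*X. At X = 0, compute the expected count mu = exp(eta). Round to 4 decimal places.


Linear predictor: eta = 0.36 + (0.39)(0) = 0.3600.
Expected count: mu = exp(0.3600) = 1.4333.

1.4333


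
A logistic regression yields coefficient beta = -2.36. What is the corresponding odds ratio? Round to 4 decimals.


Odds ratio = exp(beta) = exp(-2.36).
= 0.0944.

0.0944


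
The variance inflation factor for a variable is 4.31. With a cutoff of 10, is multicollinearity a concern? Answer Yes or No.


Check: VIF = 4.31 vs threshold = 10.
Since 4.31 < 10, the answer is No.

No


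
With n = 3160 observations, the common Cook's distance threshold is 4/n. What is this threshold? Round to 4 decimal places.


The threshold is 4/n.
4/3160 = 0.0013.

0.0013


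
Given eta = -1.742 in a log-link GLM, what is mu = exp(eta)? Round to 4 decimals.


The inverse log link gives:
mu = exp(-1.742) = 0.1752.

0.1752


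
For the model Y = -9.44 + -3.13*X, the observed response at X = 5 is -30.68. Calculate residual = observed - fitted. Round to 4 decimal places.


Fitted value at X = 5 is yhat = -9.44 + -3.13*5 = -25.0900.
Residual = -30.68 - -25.0900 = -5.5900.

-5.5900


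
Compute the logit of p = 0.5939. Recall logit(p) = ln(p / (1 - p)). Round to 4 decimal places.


1 - p = 0.4061.
p/(1-p) = 1.4624.
logit = ln(1.4624) = 0.3801.

0.3801


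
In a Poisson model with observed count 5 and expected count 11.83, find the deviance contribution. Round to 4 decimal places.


y/mu = 5/11.83 = 0.422654 (approx.), and ln(5/11.83) = -0.861201.
y * ln(y/mu) = 5 * -0.861201 = -4.306005.
y - mu = -6.83.
D = 2 * (-4.306005 - -6.83) = 5.047990, which rounds to 5.0480.

5.0480


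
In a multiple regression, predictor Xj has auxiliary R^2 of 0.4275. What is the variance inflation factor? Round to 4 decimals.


Using VIF = 1/(1 - R^2_j):
1 - 0.4275 = 0.5725.
VIF = 1.7467.

1.7467


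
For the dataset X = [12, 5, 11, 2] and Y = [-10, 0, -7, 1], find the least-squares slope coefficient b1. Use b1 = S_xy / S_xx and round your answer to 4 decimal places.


First compute the means: xbar = 7.5000, ybar = -4.0000.
Then S_xx = sum((xi - xbar)^2) = 69.0000.
S_xy = sum((xi - xbar)(yi - ybar)) = -75.0000.
b1 = S_xy / S_xx = -75.0000 / 69.0000 = -1.0870.

-1.0870


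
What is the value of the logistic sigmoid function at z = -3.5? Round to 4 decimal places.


First, exp(3.5000) = 33.1155.
Then sigma(z) = 1/(1 + 33.1155) = 0.0293.

0.0293


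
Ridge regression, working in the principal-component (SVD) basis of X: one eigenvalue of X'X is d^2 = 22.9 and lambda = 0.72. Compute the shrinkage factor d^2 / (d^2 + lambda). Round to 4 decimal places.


Compute the denominator: 22.9 + 0.72 = 23.6200.
Shrinkage factor = 22.9 / 23.6200 = 0.9695.

0.9695


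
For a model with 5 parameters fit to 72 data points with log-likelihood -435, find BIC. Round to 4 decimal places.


k * ln(n) = 5 * ln(72) = 5 * 4.276666 = 21.383330.
-2 * loglik = -2 * (-435) = 870.
BIC = 21.383330 + 870 = 891.383330, which rounds to 891.3833.

891.3833


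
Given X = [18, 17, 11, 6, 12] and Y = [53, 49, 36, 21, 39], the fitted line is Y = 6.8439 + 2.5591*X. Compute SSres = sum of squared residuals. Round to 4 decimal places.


Predicted values from Y = 6.8439 + 2.5591*X.
Residuals: [0.0923, -1.3486, 1.0060, -1.1985, 1.4469].
SSres = 6.3692.

6.3692


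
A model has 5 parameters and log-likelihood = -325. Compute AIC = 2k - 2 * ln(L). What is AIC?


AIC = 2*5 - 2*(-325).
= 10 + 650 = 660.

660


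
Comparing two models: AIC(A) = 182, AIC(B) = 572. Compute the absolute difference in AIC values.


Absolute difference = |182 - 572| = 390.
The model with lower AIC (A) is preferred.

390


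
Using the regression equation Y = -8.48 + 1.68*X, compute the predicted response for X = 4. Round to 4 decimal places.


Substitute X = 4 into the equation:
Y = -8.48 + 1.68 * 4 = -8.48 + 6.7200 = -1.7600.

-1.7600


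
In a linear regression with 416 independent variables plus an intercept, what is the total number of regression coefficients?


Total coefficients = number of predictors + 1 (for the intercept).
= 416 + 1 = 417.

417


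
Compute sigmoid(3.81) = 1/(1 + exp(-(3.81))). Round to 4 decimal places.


First, exp(-3.8100) = 0.0221.
Then sigma(z) = 1/(1 + 0.0221) = 0.9783.

0.9783


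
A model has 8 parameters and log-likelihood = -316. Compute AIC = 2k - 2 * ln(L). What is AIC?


AIC = 2k - 2*loglik = 2(8) - 2(-316).
= 16 + 632 = 648.

648


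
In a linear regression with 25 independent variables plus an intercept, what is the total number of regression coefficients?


Total coefficients = number of predictors + 1 (for the intercept).
= 25 + 1 = 26.

26


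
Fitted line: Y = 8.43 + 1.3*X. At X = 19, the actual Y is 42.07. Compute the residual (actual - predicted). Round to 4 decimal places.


Compute yhat = 8.43 + (1.3)(19) = 33.1300.
Residual = actual - predicted = 42.07 - 33.1300 = 8.9400.

8.9400


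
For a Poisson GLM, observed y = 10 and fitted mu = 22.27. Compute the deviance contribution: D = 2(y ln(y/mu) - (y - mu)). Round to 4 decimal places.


y/mu = 10/22.27 = 0.449035 (approx.), and ln(10/22.27) = -0.800655.
y * ln(y/mu) = 10 * -0.800655 = -8.006550.
y - mu = -12.27.
D = 2 * (-8.006550 - -12.27) = 8.526900, which rounds to 8.5269.

8.5269


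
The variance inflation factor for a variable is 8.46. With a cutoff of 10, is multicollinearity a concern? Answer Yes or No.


The threshold is 10.
VIF = 8.46 is < 10.
Multicollinearity indication: No.

No


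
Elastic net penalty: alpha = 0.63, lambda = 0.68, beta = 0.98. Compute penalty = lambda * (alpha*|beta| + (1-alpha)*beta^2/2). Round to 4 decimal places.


alpha * |beta| = 0.63 * 0.98 = 0.6174.
(1-alpha) * beta^2/2 = 0.37 * 0.9604/2 = 0.1777.
Total = 0.68 * (0.6174 + 0.1777) = 0.5407.

0.5407


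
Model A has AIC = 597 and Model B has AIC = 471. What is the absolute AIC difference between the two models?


|AIC_A - AIC_B| = |597 - 471| = 126.
Model B is preferred (lower AIC).

126


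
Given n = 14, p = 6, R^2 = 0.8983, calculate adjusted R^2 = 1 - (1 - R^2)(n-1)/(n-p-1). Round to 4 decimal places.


Adjusted R^2 = 1 - (1 - R^2) * (n-1)/(n-p-1).
(1 - R^2) = 0.1017.
(n-1)/(n-p-1) = 13/7.
(1 - R^2) * (n-1) = 0.1017 * 13 = 1.3221.
Divide by (n-p-1): 1.3221 / 7 = 0.1889.
Adj R^2 = 1 - 0.1889 = 0.8111.

0.8111


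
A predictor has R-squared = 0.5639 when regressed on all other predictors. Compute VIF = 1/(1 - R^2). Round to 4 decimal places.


VIF = 1 / (1 - 0.5639).
= 1 / 0.4361 = 2.2931.

2.2931


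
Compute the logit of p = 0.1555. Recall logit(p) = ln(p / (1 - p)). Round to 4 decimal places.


1 - p = 0.8445.
p/(1-p) = 0.1841.
logit = ln(0.1841) = -1.6921.

-1.6921


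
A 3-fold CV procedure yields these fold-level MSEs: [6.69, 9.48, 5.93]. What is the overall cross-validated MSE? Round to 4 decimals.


Sum of fold MSEs = 22.1000.
Average = 22.1000 / 3 = 7.3667.

7.3667


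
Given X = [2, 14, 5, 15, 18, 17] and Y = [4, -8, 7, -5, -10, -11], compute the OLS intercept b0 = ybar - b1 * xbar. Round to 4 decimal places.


Compute b1 = -1.0718 from the OLS formula.
With xbar = 11.8333 and ybar = -3.8333, the intercept is:
b0 = -3.8333 - -1.0718 * 11.8333 = 8.8497.

8.8497


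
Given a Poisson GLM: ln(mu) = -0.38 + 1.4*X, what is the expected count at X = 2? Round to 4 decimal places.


Compute eta = -0.38 + 1.4 * 2 = 2.4200.
Apply inverse link: mu = e^2.4200 = 11.2459.

11.2459


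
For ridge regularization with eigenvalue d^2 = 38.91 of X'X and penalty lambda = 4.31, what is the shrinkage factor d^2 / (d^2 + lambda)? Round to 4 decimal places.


Denominator = d^2 + lambda = 38.91 + 4.31 = 43.2200.
Shrinkage = 38.91 / 43.2200 = 0.9003.

0.9003
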